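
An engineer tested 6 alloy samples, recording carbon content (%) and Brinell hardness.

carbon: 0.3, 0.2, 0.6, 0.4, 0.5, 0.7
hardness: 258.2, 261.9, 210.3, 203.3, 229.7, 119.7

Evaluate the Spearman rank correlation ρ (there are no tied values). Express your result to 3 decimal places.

Rank carbon: 2, 1, 5, 3, 4, 6
Rank hardness: 5, 6, 3, 2, 4, 1
d = rank(carbon) − rank(hardness): -3, -5, 2, 1, 0, 5; Σd² = 64
ρ = 1 − 6Σd² / [n(n²−1)] = 1 − 6×64 / (6×35) = 1 − 384/210 ≈ -0.829

-0.829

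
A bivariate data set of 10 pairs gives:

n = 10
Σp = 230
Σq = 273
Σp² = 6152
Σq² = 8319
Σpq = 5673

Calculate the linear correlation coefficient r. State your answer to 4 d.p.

r = (nΣpq − ΣpΣq) / √[(nΣp² − (Σp)²)(nΣq² − (Σq)²)]
Numerator: 10×5673 − 230×273 = -6060
Denominator: √[(61520 − 52900)(83190 − 74529)] = √[8620 × 8661] = 8640.4757
r = -6060 / 8640.4757 ≈ -0.7014

-0.7014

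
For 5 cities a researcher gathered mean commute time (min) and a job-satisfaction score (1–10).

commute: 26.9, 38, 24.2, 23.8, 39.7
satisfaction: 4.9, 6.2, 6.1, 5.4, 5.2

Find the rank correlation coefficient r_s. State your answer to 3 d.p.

-0.100

Rank commute: 3, 4, 2, 1, 5
Rank satisfaction: 1, 5, 4, 3, 2
d = rank(commute) − rank(satisfaction): 2, -1, -2, -2, 3; Σd² = 22
ρ = 1 − 6Σd² / [n(n²−1)] = 1 − 6×22 / (5×24) = 1 − 132/120 ≈ -0.100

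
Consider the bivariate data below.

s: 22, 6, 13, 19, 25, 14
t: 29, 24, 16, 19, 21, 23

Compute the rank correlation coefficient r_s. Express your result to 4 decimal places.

Rank s: 5, 1, 2, 4, 6, 3
Rank t: 6, 5, 1, 2, 3, 4
d = rank(s) − rank(t): -1, -4, 1, 2, 3, -1; Σd² = 32
ρ = 1 − 6Σd² / [n(n²−1)] = 1 − 6×32 / (6×35) = 1 − 192/210 ≈ 0.0857

0.0857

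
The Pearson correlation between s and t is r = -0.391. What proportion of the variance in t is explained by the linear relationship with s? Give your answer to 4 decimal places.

0.1529

r² = (-0.391)² = 0.1529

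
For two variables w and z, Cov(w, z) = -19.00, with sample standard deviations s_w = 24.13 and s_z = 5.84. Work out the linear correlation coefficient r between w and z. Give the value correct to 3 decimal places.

-0.135

r = Cov(w,z) / (s_w · s_z) = -19.00 / (24.13 × 5.84)
  = -19.00 / 140.9192 ≈ -0.135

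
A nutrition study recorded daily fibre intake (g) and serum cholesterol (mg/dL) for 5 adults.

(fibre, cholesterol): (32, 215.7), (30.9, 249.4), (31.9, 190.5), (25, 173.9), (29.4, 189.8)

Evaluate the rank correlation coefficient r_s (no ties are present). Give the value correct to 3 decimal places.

0.700

Rank fibre: 5, 3, 4, 1, 2
Rank cholesterol: 4, 5, 3, 1, 2
d = rank(fibre) − rank(cholesterol): 1, -2, 1, 0, 0; Σd² = 6
ρ = 1 − 6Σd² / [n(n²−1)] = 1 − 6×6 / (5×24) = 1 − 36/120 ≈ 0.700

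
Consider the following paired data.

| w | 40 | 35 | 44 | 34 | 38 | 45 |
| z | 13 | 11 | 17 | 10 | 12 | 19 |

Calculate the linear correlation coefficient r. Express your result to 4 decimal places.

0.9724

n = 6, Σw = 236, Σz = 82, Σw² = 9386, Σz² = 1184, Σwz = 3304
nΣwz − ΣwΣz = 19824 − 19352 = 472
nΣw² − (Σw)² = 56316 − 55696 = 620; nΣz² − (Σz)² = 7104 − 6724 = 380
r = 472 / √(620 × 380) = 472 / 485.3864 ≈ 0.9724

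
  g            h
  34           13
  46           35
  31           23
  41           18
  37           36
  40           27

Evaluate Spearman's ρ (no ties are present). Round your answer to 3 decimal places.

0.314

Rank g: 2, 6, 1, 5, 3, 4
Rank h: 1, 5, 3, 2, 6, 4
d = rank(g) − rank(h): 1, 1, -2, 3, -3, 0; Σd² = 24
ρ = 1 − 6Σd² / [n(n²−1)] = 1 − 6×24 / (6×35) = 1 − 144/210 ≈ 0.314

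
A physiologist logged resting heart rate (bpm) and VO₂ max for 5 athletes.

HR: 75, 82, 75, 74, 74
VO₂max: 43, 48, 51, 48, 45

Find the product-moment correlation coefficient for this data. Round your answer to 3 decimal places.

n = 5, Σx = 380, Σy = 235, Σx² = 28926, Σy² = 11083, Σxy = 17868
nΣxy − ΣxΣy = 89340 − 89300 = 40
nΣx² − (Σx)² = 144630 − 144400 = 230; nΣy² − (Σy)² = 55415 − 55225 = 190
r = 40 / √(230 × 190) = 40 / 209.0454 ≈ 0.191

0.191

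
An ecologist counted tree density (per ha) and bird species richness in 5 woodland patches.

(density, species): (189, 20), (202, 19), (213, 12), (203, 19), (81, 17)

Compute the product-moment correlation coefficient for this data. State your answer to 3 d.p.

-0.062

n = 5, Σx = 888, Σy = 87, Σx² = 169664, Σy² = 1555, Σxy = 15408
nΣxy − ΣxΣy = 77040 − 77256 = -216
nΣx² − (Σx)² = 848320 − 788544 = 59776; nΣy² − (Σy)² = 7775 − 7569 = 206
r = -216 / √(59776 × 206) = -216 / 3509.1104 ≈ -0.062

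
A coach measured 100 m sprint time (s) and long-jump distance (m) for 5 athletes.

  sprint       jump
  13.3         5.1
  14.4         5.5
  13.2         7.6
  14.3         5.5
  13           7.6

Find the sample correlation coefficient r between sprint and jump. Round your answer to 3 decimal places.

-0.656

n = 5, Σx = 68.2, Σy = 31.3, Σx² = 931.98, Σy² = 202.03, Σxy = 424.8
nΣxy − ΣxΣy = 2124 − 2134.66 = -10.66
nΣx² − (Σx)² = 4659.9 − 4651.24 = 8.66; nΣy² − (Σy)² = 1010.15 − 979.69 = 30.46
r = -10.66 / √(8.66 × 30.46) = -10.66 / 16.2414 ≈ -0.656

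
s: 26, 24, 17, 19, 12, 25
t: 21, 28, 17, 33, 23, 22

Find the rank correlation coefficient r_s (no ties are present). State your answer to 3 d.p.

-0.143

Rank s: 6, 4, 2, 3, 1, 5
Rank t: 2, 5, 1, 6, 4, 3
d = rank(s) − rank(t): 4, -1, 1, -3, -3, 2; Σd² = 40
ρ = 1 − 6Σd² / [n(n²−1)] = 1 − 6×40 / (6×35) = 1 − 240/210 ≈ -0.143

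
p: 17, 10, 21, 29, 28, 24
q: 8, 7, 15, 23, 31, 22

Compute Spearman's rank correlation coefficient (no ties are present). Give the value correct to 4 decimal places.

0.9429

Rank p: 2, 1, 3, 6, 5, 4
Rank q: 2, 1, 3, 5, 6, 4
d = rank(p) − rank(q): 0, 0, 0, 1, -1, 0; Σd² = 2
ρ = 1 − 6Σd² / [n(n²−1)] = 1 − 6×2 / (6×35) = 1 − 12/210 ≈ 0.9429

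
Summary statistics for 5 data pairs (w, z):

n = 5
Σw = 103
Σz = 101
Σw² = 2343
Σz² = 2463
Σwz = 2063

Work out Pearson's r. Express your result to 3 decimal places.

r = (nΣwz − ΣwΣz) / √[(nΣw² − (Σw)²)(nΣz² − (Σz)²)]
Numerator: 5×2063 − 103×101 = -88
Denominator: √[(11715 − 10609)(12315 − 10201)] = √[1106 × 2114] = 1529.0795
r = -88 / 1529.0795 ≈ -0.058

-0.058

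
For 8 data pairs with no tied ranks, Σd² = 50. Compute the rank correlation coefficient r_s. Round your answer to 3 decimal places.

0.405

ρ = 1 − 6Σd² / [n(n²−1)] = 1 − 6×50 / (8×63)
  = 1 − 300/504 = 1 − 0.5952 ≈ 0.405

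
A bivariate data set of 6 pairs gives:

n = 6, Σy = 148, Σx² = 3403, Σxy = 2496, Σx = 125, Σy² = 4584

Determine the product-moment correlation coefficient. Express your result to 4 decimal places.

r = (nΣxy − ΣxΣy) / √[(nΣx² − (Σx)²)(nΣy² − (Σy)²)]
Numerator: 6×2496 − 125×148 = -3524
Denominator: √[(20418 − 15625)(27504 − 21904)] = √[4793 × 5600] = 5180.8107
r = -3524 / 5180.8107 ≈ -0.6802

-0.6802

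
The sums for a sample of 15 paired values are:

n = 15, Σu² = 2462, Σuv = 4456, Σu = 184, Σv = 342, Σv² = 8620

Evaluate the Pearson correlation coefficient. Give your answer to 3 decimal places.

0.635

r = (nΣuv − ΣuΣv) / √[(nΣu² − (Σu)²)(nΣv² − (Σv)²)]
Numerator: 15×4456 − 184×342 = 3912
Denominator: √[(36930 − 33856)(129300 − 116964)] = √[3074 × 12336] = 6157.9919
r = 3912 / 6157.9919 ≈ 0.635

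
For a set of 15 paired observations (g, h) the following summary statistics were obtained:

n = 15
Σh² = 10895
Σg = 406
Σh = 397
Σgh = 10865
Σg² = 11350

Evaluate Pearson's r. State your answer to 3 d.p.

0.320

r = (nΣgh − ΣgΣh) / √[(nΣg² − (Σg)²)(nΣh² − (Σh)²)]
Numerator: 15×10865 − 406×397 = 1793
Denominator: √[(170250 − 164836)(163425 − 157609)] = √[5414 × 5816] = 5611.4013
r = 1793 / 5611.4013 ≈ 0.320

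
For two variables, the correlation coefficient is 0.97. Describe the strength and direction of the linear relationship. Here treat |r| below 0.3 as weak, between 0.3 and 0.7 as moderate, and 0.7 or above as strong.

r = 0.97 > 0 so the relationship is positive.
|r| = 0.97, which falls in the strong range.

strong positive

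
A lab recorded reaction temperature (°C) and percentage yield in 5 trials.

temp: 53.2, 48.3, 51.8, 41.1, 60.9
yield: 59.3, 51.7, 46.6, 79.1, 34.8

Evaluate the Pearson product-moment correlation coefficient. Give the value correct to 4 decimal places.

n = 5, Σx = 255.3, Σy = 271.5, Σx² = 13244.39, Σy² = 15828.79, Σxy = 13436.08
nΣxy − ΣxΣy = 67180.4 − 69313.95 = -2133.55
nΣx² − (Σx)² = 66221.95 − 65178.09 = 1043.86; nΣy² − (Σy)² = 79143.95 − 73712.25 = 5431.7
r = -2133.55 / √(1043.86 × 5431.7) = -2133.55 / 2381.1624 ≈ -0.8960

-0.8960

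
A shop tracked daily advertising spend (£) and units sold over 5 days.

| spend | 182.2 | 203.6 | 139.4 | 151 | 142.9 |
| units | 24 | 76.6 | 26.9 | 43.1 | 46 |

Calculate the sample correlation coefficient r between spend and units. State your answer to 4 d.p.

n = 5, Σx = 819.1, Σy = 216.6, Σx² = 137303.57, Σy² = 11140.78, Σxy = 36799.92
nΣxy − ΣxΣy = 183999.6 − 177417.06 = 6582.54
nΣx² − (Σx)² = 686517.85 − 670924.81 = 15593.04; nΣy² − (Σy)² = 55703.9 − 46915.56 = 8788.34
r = 6582.54 / √(15593.04 × 8788.34) = 6582.54 / 11706.2777 ≈ 0.5623

0.5623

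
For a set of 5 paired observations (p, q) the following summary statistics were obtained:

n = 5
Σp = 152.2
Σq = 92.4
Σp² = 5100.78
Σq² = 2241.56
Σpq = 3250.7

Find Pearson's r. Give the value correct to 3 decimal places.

r = (nΣpq − ΣpΣq) / √[(nΣp² − (Σp)²)(nΣq² − (Σq)²)]
Numerator: 5×3250.7 − 152.2×92.4 = 2190.22
Denominator: √[(25503.9 − 23164.84)(11207.8 − 8537.76)] = √[2339.06 × 2670.04] = 2499.0766
r = 2190.22 / 2499.0766 ≈ 0.876

0.876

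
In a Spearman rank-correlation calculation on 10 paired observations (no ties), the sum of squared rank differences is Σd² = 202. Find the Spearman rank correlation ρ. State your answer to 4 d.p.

-0.2242

ρ = 1 − 6Σd² / [n(n²−1)] = 1 − 6×202 / (10×99)
  = 1 − 1212/990 = 1 − 1.22424 ≈ -0.2242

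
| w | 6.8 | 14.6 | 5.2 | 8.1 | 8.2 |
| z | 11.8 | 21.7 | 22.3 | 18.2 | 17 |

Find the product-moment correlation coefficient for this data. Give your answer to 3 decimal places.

0.315

n = 5, Σw = 42.9, Σz = 91, Σw² = 419.29, Σz² = 1727.66, Σwz = 799.84
nΣwz − ΣwΣz = 3999.2 − 3903.9 = 95.3
nΣw² − (Σw)² = 2096.45 − 1840.41 = 256.04; nΣz² − (Σz)² = 8638.3 − 8281 = 357.3
r = 95.3 / √(256.04 × 357.3) = 95.3 / 302.4617 ≈ 0.315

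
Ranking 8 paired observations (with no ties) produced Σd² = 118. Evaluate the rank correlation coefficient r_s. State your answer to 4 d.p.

ρ = 1 − 6Σd² / [n(n²−1)] = 1 − 6×118 / (8×63)
  = 1 − 708/504 = 1 − 1.40476 ≈ -0.4048

-0.4048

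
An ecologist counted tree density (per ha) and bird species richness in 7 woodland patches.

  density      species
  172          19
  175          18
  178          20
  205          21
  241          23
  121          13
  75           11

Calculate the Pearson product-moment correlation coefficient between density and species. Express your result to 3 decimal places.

n = 7, Σx = 1167, Σy = 125, Σx² = 212265, Σy² = 2345, Σxy = 22224
nΣxy − ΣxΣy = 155568 − 145875 = 9693
nΣx² − (Σx)² = 1485855 − 1361889 = 123966; nΣy² − (Σy)² = 16415 − 15625 = 790
r = 9693 / √(123966 × 790) = 9693 / 9896.1174 ≈ 0.979

0.979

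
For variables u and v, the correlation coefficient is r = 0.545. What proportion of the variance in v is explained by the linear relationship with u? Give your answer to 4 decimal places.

0.2970

r² = (0.545)² = 0.2970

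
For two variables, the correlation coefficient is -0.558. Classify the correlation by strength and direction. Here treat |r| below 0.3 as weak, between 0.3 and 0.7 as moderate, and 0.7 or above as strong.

r = -0.558 < 0 so the relationship is negative.
|r| = 0.558, which falls in the moderate range.

moderate negative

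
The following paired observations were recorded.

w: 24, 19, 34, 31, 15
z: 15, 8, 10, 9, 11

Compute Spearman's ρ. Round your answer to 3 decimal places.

-0.100

Rank w: 3, 2, 5, 4, 1
Rank z: 5, 1, 3, 2, 4
d = rank(w) − rank(z): -2, 1, 2, 2, -3; Σd² = 22
ρ = 1 − 6Σd² / [n(n²−1)] = 1 − 6×22 / (5×24) = 1 − 132/120 ≈ -0.100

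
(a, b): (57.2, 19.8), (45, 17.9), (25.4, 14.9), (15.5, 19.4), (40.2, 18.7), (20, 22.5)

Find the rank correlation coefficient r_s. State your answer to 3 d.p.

-0.143

Rank a: 6, 5, 3, 1, 4, 2
Rank b: 5, 2, 1, 4, 3, 6
d = rank(a) − rank(b): 1, 3, 2, -3, 1, -4; Σd² = 40
ρ = 1 − 6Σd² / [n(n²−1)] = 1 − 6×40 / (6×35) = 1 − 240/210 ≈ -0.143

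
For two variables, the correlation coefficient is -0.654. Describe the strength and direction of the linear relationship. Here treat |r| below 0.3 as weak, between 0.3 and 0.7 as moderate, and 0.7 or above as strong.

moderate negative

r = -0.654 < 0 so the relationship is negative.
|r| = 0.654, which falls in the moderate range.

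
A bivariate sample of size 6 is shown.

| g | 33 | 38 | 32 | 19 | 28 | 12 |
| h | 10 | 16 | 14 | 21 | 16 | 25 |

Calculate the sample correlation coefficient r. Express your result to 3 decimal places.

-0.860

n = 6, Σg = 162, Σh = 102, Σg² = 4846, Σh² = 1874, Σgh = 2533
nΣgh − ΣgΣh = 15198 − 16524 = -1326
nΣg² − (Σg)² = 29076 − 26244 = 2832; nΣh² − (Σh)² = 11244 − 10404 = 840
r = -1326 / √(2832 × 840) = -1326 / 1542.3618 ≈ -0.860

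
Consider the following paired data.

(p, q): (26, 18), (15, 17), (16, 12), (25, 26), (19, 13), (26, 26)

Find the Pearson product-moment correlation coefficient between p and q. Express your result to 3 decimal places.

n = 6, Σp = 127, Σq = 112, Σp² = 2819, Σq² = 2278, Σpq = 2488
nΣpq − ΣpΣq = 14928 − 14224 = 704
nΣp² − (Σp)² = 16914 − 16129 = 785; nΣq² − (Σq)² = 13668 − 12544 = 1124
r = 704 / √(785 × 1124) = 704 / 939.3295 ≈ 0.749

0.749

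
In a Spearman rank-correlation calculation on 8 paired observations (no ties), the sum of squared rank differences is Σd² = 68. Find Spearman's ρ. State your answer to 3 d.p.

0.190

ρ = 1 − 6Σd² / [n(n²−1)] = 1 − 6×68 / (8×63)
  = 1 − 408/504 = 1 − 0.8095 ≈ 0.190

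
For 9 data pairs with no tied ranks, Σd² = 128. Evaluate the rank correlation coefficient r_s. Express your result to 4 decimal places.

ρ = 1 − 6Σd² / [n(n²−1)] = 1 − 6×128 / (9×80)
  = 1 − 768/720 = 1 − 1.06667 ≈ -0.0667

-0.0667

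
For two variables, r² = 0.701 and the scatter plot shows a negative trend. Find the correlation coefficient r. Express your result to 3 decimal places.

|r| = √0.701 = 0.837
The association is negative, so r = −0.837.

-0.837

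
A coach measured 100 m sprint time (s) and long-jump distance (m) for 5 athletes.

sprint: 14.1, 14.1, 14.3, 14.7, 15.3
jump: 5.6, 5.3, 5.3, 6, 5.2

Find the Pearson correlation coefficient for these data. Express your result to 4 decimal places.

n = 5, Σx = 72.5, Σy = 27.4, Σx² = 1052.29, Σy² = 150.58, Σxy = 397.24
nΣxy − ΣxΣy = 1986.2 − 1986.5 = -0.3
nΣx² − (Σx)² = 5261.45 − 5256.25 = 5.2; nΣy² − (Σy)² = 752.9 − 750.76 = 2.14
r = -0.3 / √(5.2 × 2.14) = -0.3 / 3.3359 ≈ -0.0899

-0.0899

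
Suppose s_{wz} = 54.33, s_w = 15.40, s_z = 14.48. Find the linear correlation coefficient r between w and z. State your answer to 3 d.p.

r = Cov(w,z) / (s_w · s_z) = 54.33 / (15.40 × 14.48)
  = 54.33 / 222.9920 ≈ 0.244

0.244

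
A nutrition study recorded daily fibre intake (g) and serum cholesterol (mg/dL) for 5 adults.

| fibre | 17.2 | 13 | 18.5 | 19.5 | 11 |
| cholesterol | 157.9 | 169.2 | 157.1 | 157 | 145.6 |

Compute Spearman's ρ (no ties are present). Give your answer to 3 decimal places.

0.000

Rank fibre: 3, 2, 4, 5, 1
Rank cholesterol: 4, 5, 3, 2, 1
d = rank(fibre) − rank(cholesterol): -1, -3, 1, 3, 0; Σd² = 20
ρ = 1 − 6Σd² / [n(n²−1)] = 1 − 6×20 / (5×24) = 1 − 120/120 ≈ 0.000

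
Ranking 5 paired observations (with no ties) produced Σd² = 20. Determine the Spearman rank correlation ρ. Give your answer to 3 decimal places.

ρ = 1 − 6Σd² / [n(n²−1)] = 1 − 6×20 / (5×24)
  = 1 − 120/120 = 1 − 1.0000 ≈ 0.000

0.000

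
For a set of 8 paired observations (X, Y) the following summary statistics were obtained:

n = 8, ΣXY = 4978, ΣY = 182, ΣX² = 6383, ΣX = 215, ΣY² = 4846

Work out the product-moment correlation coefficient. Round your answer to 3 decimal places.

r = (nΣXY − ΣXΣY) / √[(nΣX² − (ΣX)²)(nΣY² − (ΣY)²)]
Numerator: 8×4978 − 215×182 = 694
Denominator: √[(51064 − 46225)(38768 − 33124)] = √[4839 × 5644] = 5226.0230
r = 694 / 5226.0230 ≈ 0.133

0.133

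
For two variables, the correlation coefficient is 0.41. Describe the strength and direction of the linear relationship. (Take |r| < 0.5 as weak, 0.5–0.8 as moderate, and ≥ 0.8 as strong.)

r = 0.41 > 0 so the relationship is positive.
|r| = 0.41, which falls in the weak range.

weak positive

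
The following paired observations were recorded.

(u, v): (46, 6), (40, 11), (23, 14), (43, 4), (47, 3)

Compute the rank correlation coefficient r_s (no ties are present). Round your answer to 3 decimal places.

Rank u: 4, 2, 1, 3, 5
Rank v: 3, 4, 5, 2, 1
d = rank(u) − rank(v): 1, -2, -4, 1, 4; Σd² = 38
ρ = 1 − 6Σd² / [n(n²−1)] = 1 − 6×38 / (5×24) = 1 − 228/120 ≈ -0.900

-0.900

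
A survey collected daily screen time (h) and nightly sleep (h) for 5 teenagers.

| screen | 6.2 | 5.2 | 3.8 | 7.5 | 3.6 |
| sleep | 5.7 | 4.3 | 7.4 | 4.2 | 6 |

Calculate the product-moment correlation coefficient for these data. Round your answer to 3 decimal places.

-0.718

n = 5, Σx = 26.3, Σy = 27.6, Σx² = 149.13, Σy² = 159.38, Σxy = 138.92
nΣxy − ΣxΣy = 694.6 − 725.88 = -31.28
nΣx² − (Σx)² = 745.65 − 691.69 = 53.96; nΣy² − (Σy)² = 796.9 − 761.76 = 35.14
r = -31.28 / √(53.96 × 35.14) = -31.28 / 43.5449 ≈ -0.718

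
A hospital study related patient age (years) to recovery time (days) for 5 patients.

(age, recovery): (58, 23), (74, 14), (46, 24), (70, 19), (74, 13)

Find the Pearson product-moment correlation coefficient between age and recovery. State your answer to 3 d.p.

-0.909

n = 5, Σx = 322, Σy = 93, Σx² = 21332, Σy² = 1831, Σxy = 5766
nΣxy − ΣxΣy = 28830 − 29946 = -1116
nΣx² − (Σx)² = 106660 − 103684 = 2976; nΣy² − (Σy)² = 9155 − 8649 = 506
r = -1116 / √(2976 × 506) = -1116 / 1227.1332 ≈ -0.909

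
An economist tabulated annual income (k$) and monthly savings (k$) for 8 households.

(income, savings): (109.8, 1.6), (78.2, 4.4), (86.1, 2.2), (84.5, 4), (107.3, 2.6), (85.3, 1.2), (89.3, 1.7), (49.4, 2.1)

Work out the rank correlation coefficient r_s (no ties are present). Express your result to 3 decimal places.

-0.381

Rank income: 8, 2, 5, 3, 7, 4, 6, 1
Rank savings: 2, 8, 5, 7, 6, 1, 3, 4
d = rank(income) − rank(savings): 6, -6, 0, -4, 1, 3, 3, -3; Σd² = 116
ρ = 1 − 6Σd² / [n(n²−1)] = 1 − 6×116 / (8×63) = 1 − 696/504 ≈ -0.381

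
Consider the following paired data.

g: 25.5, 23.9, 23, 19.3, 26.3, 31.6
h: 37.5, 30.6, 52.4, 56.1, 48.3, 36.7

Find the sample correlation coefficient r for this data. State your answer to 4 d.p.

-0.5684

n = 6, Σg = 149.6, Σh = 261.6, Σg² = 3813.2, Σh² = 11915.36, Σgh = 6405.53
nΣgh − ΣgΣh = 38433.18 − 39135.36 = -702.18
nΣg² − (Σg)² = 22879.2 − 22380.16 = 499.04; nΣh² − (Σh)² = 71492.16 − 68434.56 = 3057.6
r = -702.18 / √(499.04 × 3057.6) = -702.18 / 1235.2590 ≈ -0.5684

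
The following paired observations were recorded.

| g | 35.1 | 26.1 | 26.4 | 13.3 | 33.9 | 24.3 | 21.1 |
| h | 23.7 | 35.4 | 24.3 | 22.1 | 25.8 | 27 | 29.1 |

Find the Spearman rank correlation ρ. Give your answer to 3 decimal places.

Rank g: 7, 4, 5, 1, 6, 3, 2
Rank h: 2, 7, 3, 1, 4, 5, 6
d = rank(g) − rank(h): 5, -3, 2, 0, 2, -2, -4; Σd² = 62
ρ = 1 − 6Σd² / [n(n²−1)] = 1 − 6×62 / (7×48) = 1 − 372/336 ≈ -0.107

-0.107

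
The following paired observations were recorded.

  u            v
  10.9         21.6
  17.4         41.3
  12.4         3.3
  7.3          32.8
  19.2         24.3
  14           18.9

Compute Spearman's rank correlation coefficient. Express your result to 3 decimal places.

Rank u: 2, 5, 3, 1, 6, 4
Rank v: 3, 6, 1, 5, 4, 2
d = rank(u) − rank(v): -1, -1, 2, -4, 2, 2; Σd² = 30
ρ = 1 − 6Σd² / [n(n²−1)] = 1 − 6×30 / (6×35) = 1 − 180/210 ≈ 0.143

0.143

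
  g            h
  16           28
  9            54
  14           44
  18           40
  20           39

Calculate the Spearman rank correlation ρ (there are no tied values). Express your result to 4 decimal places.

-0.7000

Rank g: 3, 1, 2, 4, 5
Rank h: 1, 5, 4, 3, 2
d = rank(g) − rank(h): 2, -4, -2, 1, 3; Σd² = 34
ρ = 1 − 6Σd² / [n(n²−1)] = 1 − 6×34 / (5×24) = 1 − 204/120 ≈ -0.7000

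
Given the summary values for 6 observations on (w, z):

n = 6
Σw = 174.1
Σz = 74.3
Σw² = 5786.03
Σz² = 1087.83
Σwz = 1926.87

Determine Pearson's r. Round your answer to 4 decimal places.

-0.6527

r = (nΣwz − ΣwΣz) / √[(nΣw² − (Σw)²)(nΣz² − (Σz)²)]
Numerator: 6×1926.87 − 174.1×74.3 = -1374.41
Denominator: √[(34716.18 − 30310.81)(6526.98 − 5520.49)] = √[4405.37 × 1006.49] = 2105.6972
r = -1374.41 / 2105.6972 ≈ -0.6527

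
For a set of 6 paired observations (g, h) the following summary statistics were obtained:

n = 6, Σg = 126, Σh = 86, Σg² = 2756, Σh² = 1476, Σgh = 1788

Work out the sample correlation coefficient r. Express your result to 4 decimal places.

r = (nΣgh − ΣgΣh) / √[(nΣg² − (Σg)²)(nΣh² − (Σh)²)]
Numerator: 6×1788 − 126×86 = -108
Denominator: √[(16536 − 15876)(8856 − 7396)] = √[660 × 1460] = 981.6313
r = -108 / 981.6313 ≈ -0.1100

-0.1100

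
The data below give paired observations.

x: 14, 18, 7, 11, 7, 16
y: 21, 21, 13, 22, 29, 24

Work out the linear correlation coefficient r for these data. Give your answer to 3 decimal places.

n = 6, Σx = 73, Σy = 130, Σx² = 995, Σy² = 2952, Σxy = 1592
nΣxy − ΣxΣy = 9552 − 9490 = 62
nΣx² − (Σx)² = 5970 − 5329 = 641; nΣy² − (Σy)² = 17712 − 16900 = 812
r = 62 / √(641 × 812) = 62 / 721.4513 ≈ 0.086

0.086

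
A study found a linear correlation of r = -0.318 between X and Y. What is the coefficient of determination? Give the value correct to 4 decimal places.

r² = (-0.318)² = 0.1011

0.1011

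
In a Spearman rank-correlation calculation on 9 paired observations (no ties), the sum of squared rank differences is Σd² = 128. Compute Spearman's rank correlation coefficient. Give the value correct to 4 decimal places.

-0.0667

ρ = 1 − 6Σd² / [n(n²−1)] = 1 − 6×128 / (9×80)
  = 1 − 768/720 = 1 − 1.06667 ≈ -0.0667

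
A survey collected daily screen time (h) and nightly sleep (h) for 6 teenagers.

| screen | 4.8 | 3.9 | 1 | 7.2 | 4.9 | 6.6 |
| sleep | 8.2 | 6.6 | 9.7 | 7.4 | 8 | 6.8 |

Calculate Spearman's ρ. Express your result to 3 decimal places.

-0.371

Rank screen: 3, 2, 1, 6, 4, 5
Rank sleep: 5, 1, 6, 3, 4, 2
d = rank(screen) − rank(sleep): -2, 1, -5, 3, 0, 3; Σd² = 48
ρ = 1 − 6Σd² / [n(n²−1)] = 1 − 6×48 / (6×35) = 1 − 288/210 ≈ -0.371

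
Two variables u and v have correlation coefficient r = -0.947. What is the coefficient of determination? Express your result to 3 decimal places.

0.897

r² = (-0.947)² = 0.897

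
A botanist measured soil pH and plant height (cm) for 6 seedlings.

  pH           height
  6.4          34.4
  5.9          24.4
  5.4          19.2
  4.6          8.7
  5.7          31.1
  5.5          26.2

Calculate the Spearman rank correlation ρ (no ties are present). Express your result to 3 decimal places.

Rank pH: 6, 5, 2, 1, 4, 3
Rank height: 6, 3, 2, 1, 5, 4
d = rank(pH) − rank(height): 0, 2, 0, 0, -1, -1; Σd² = 6
ρ = 1 − 6Σd² / [n(n²−1)] = 1 − 6×6 / (6×35) = 1 − 36/210 ≈ 0.829

0.829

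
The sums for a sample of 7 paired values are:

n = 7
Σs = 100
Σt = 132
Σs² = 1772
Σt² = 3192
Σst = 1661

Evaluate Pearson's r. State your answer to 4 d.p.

-0.4574

r = (nΣst − ΣsΣt) / √[(nΣs² − (Σs)²)(nΣt² − (Σt)²)]
Numerator: 7×1661 − 100×132 = -1573
Denominator: √[(12404 − 10000)(22344 − 17424)] = √[2404 × 4920] = 3439.1394
r = -1573 / 3439.1394 ≈ -0.4574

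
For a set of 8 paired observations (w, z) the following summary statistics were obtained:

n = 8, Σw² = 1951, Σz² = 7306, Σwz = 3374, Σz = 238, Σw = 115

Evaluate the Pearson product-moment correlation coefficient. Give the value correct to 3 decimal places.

r = (nΣwz − ΣwΣz) / √[(nΣw² − (Σw)²)(nΣz² − (Σz)²)]
Numerator: 8×3374 − 115×238 = -378
Denominator: √[(15608 − 13225)(58448 − 56644)] = √[2383 × 1804] = 2073.3866
r = -378 / 2073.3866 ≈ -0.182

-0.182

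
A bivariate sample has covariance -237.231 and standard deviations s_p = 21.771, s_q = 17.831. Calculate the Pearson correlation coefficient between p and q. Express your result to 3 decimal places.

-0.611

r = Cov(p,q) / (s_p · s_q) = -237.231 / (21.771 × 17.831)
  = -237.231 / 388.1987 ≈ -0.611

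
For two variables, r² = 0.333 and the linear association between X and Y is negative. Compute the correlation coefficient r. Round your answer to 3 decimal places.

|r| = √0.333 = 0.577
The association is negative, so r = −0.577.

-0.577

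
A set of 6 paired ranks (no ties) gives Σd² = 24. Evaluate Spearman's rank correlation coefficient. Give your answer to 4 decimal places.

ρ = 1 − 6Σd² / [n(n²−1)] = 1 − 6×24 / (6×35)
  = 1 − 144/210 = 1 − 0.68571 ≈ 0.3143

0.3143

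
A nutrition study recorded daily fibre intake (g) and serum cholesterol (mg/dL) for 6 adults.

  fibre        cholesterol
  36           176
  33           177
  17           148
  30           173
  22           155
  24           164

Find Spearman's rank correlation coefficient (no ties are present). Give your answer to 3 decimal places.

0.943

Rank fibre: 6, 5, 1, 4, 2, 3
Rank cholesterol: 5, 6, 1, 4, 2, 3
d = rank(fibre) − rank(cholesterol): 1, -1, 0, 0, 0, 0; Σd² = 2
ρ = 1 − 6Σd² / [n(n²−1)] = 1 − 6×2 / (6×35) = 1 − 12/210 ≈ 0.943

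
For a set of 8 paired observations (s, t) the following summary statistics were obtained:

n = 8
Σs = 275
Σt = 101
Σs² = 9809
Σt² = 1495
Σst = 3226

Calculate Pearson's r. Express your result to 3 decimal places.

-0.879

r = (nΣst − ΣsΣt) / √[(nΣs² − (Σs)²)(nΣt² − (Σt)²)]
Numerator: 8×3226 − 275×101 = -1967
Denominator: √[(78472 − 75625)(11960 − 10201)] = √[2847 × 1759] = 2237.8277
r = -1967 / 2237.8277 ≈ -0.879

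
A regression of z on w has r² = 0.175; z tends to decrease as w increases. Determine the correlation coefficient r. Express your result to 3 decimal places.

-0.418

|r| = √0.175 = 0.418
The association is negative, so r = −0.418.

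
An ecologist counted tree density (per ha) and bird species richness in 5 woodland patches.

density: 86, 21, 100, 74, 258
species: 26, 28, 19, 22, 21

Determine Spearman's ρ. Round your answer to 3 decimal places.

-0.800

Rank density: 3, 1, 4, 2, 5
Rank species: 4, 5, 1, 3, 2
d = rank(density) − rank(species): -1, -4, 3, -1, 3; Σd² = 36
ρ = 1 − 6Σd² / [n(n²−1)] = 1 − 6×36 / (5×24) = 1 − 216/120 ≈ -0.800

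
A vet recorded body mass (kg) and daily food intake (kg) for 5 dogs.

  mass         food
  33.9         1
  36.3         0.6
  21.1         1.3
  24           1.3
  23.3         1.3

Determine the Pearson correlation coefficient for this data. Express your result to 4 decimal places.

n = 5, Σx = 138.6, Σy = 5.5, Σx² = 4031, Σy² = 6.43, Σxy = 144.6
nΣxy − ΣxΣy = 723 − 762.3 = -39.3
nΣx² − (Σx)² = 20155 − 19209.96 = 945.04; nΣy² − (Σy)² = 32.15 − 30.25 = 1.9
r = -39.3 / √(945.04 × 1.9) = -39.3 / 42.3742 ≈ -0.9275

-0.9275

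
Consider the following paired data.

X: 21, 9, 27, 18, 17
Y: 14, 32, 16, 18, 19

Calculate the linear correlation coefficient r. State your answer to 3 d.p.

-0.866

n = 5, ΣX = 92, ΣY = 99, ΣX² = 1864, ΣY² = 2161, ΣXY = 1661
nΣXY − ΣXΣY = 8305 − 9108 = -803
nΣX² − (ΣX)² = 9320 − 8464 = 856; nΣY² − (ΣY)² = 10805 − 9801 = 1004
r = -803 / √(856 × 1004) = -803 / 927.0512 ≈ -0.866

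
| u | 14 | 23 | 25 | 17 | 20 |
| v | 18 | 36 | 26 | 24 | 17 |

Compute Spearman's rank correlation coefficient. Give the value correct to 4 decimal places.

0.6000

Rank u: 1, 4, 5, 2, 3
Rank v: 2, 5, 4, 3, 1
d = rank(u) − rank(v): -1, -1, 1, -1, 2; Σd² = 8
ρ = 1 − 6Σd² / [n(n²−1)] = 1 − 6×8 / (5×24) = 1 − 48/120 ≈ 0.6000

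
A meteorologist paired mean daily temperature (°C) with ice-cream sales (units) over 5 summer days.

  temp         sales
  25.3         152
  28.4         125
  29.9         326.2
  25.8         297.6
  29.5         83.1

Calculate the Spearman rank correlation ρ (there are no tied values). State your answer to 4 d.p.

0.1000

Rank temp: 1, 3, 5, 2, 4
Rank sales: 3, 2, 5, 4, 1
d = rank(temp) − rank(sales): -2, 1, 0, -2, 3; Σd² = 18
ρ = 1 − 6Σd² / [n(n²−1)] = 1 − 6×18 / (5×24) = 1 − 108/120 ≈ 0.1000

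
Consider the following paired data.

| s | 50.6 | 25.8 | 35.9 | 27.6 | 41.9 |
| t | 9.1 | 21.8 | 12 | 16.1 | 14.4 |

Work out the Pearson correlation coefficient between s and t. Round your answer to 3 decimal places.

-0.854

n = 5, Σs = 181.8, Σt = 73.4, Σs² = 7032.18, Σt² = 1168.62, Σst = 2501.42
nΣst − ΣsΣt = 12507.1 − 13344.12 = -837.02
nΣs² − (Σs)² = 35160.9 − 33051.24 = 2109.66; nΣt² − (Σt)² = 5843.1 − 5387.56 = 455.54
r = -837.02 / √(2109.66 × 455.54) = -837.02 / 980.3237 ≈ -0.854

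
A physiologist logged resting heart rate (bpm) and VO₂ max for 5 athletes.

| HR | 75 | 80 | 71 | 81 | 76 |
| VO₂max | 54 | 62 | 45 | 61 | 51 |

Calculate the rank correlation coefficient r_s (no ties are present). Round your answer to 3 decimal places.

Rank HR: 2, 4, 1, 5, 3
Rank VO₂max: 3, 5, 1, 4, 2
d = rank(HR) − rank(VO₂max): -1, -1, 0, 1, 1; Σd² = 4
ρ = 1 − 6Σd² / [n(n²−1)] = 1 − 6×4 / (5×24) = 1 − 24/120 ≈ 0.800

0.800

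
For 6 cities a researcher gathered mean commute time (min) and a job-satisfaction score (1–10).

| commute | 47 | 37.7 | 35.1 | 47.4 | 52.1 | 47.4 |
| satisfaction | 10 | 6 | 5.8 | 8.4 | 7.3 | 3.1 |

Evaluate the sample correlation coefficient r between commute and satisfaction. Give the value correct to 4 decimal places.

n = 6, Σx = 266.7, Σy = 40.6, Σx² = 12070.23, Σy² = 303.1, Σxy = 1825.21
nΣxy − ΣxΣy = 10951.26 − 10828.02 = 123.24
nΣx² − (Σx)² = 72421.38 − 71128.89 = 1292.49; nΣy² − (Σy)² = 1818.6 − 1648.36 = 170.24
r = 123.24 / √(1292.49 × 170.24) = 123.24 / 469.0773 ≈ 0.2627

0.2627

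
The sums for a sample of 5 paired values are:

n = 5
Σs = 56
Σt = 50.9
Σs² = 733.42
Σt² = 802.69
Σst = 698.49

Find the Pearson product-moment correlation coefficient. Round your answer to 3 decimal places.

r = (nΣst − ΣsΣt) / √[(nΣs² − (Σs)²)(nΣt² − (Σt)²)]
Numerator: 5×698.49 − 56×50.9 = 642.05
Denominator: √[(3667.1 − 3136)(4013.45 − 2590.81)] = √[531.1 × 1422.64] = 869.2319
r = 642.05 / 869.2319 ≈ 0.739

0.739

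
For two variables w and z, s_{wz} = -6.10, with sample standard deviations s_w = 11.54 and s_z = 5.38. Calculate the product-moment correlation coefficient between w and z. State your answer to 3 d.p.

r = Cov(w,z) / (s_w · s_z) = -6.10 / (11.54 × 5.38)
  = -6.10 / 62.0852 ≈ -0.098

-0.098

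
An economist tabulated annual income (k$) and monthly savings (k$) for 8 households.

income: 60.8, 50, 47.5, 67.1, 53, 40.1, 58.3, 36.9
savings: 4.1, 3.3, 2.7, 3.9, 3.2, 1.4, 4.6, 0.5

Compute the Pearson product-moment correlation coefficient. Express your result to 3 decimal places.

n = 8, Σx = 413.7, Σy = 23.7, Σx² = 22132.81, Σy² = 83.81, Σxy = 1316.59
nΣxy − ΣxΣy = 10532.72 − 9804.69 = 728.03
nΣx² − (Σx)² = 177062.48 − 171147.69 = 5914.79; nΣy² − (Σy)² = 670.48 − 561.69 = 108.79
r = 728.03 / √(5914.79 × 108.79) = 728.03 / 802.1658 ≈ 0.908

0.908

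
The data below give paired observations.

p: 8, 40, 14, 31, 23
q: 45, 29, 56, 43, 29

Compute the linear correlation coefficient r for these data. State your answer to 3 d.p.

n = 5, Σp = 116, Σq = 202, Σp² = 3350, Σq² = 8692, Σpq = 4304
nΣpq − ΣpΣq = 21520 − 23432 = -1912
nΣp² − (Σp)² = 16750 − 13456 = 3294; nΣq² − (Σq)² = 43460 − 40804 = 2656
r = -1912 / √(3294 × 2656) = -1912 / 2957.8479 ≈ -0.646

-0.646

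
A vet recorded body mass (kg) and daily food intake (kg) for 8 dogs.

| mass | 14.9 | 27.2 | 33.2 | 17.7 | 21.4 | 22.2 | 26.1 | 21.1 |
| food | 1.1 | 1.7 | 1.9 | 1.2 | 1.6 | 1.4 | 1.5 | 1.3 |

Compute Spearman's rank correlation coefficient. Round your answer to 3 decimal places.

Rank mass: 1, 7, 8, 2, 4, 5, 6, 3
Rank food: 1, 7, 8, 2, 6, 4, 5, 3
d = rank(mass) − rank(food): 0, 0, 0, 0, -2, 1, 1, 0; Σd² = 6
ρ = 1 − 6Σd² / [n(n²−1)] = 1 − 6×6 / (8×63) = 1 − 36/504 ≈ 0.929

0.929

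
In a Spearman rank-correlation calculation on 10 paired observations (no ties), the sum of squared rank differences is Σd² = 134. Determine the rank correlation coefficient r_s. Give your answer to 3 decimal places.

ρ = 1 − 6Σd² / [n(n²−1)] = 1 − 6×134 / (10×99)
  = 1 − 804/990 = 1 − 0.8121 ≈ 0.188

0.188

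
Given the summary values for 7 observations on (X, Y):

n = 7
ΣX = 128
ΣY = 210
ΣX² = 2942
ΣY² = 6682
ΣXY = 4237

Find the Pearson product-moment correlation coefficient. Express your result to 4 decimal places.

0.8283

r = (nΣXY − ΣXΣY) / √[(nΣX² − (ΣX)²)(nΣY² − (ΣY)²)]
Numerator: 7×4237 − 128×210 = 2779
Denominator: √[(20594 − 16384)(46774 − 44100)] = √[4210 × 2674] = 3355.2258
r = 2779 / 3355.2258 ≈ 0.8283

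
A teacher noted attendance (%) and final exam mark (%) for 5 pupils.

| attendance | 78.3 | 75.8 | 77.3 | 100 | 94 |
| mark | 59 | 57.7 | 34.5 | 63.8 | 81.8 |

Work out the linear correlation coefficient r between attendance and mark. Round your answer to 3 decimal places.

n = 5, Σx = 425.4, Σy = 296.8, Σx² = 36687.82, Σy² = 18762.22, Σxy = 25729.41
nΣxy − ΣxΣy = 128647.05 − 126258.72 = 2388.33
nΣx² − (Σx)² = 183439.1 − 180965.16 = 2473.94; nΣy² − (Σy)² = 93811.1 − 88090.24 = 5720.86
r = 2388.33 / √(2473.94 × 5720.86) = 2388.33 / 3762.0559 ≈ 0.635

0.635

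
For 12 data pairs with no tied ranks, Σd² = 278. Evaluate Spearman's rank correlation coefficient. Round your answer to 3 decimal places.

ρ = 1 − 6Σd² / [n(n²−1)] = 1 − 6×278 / (12×143)
  = 1 − 1668/1716 = 1 − 0.9720 ≈ 0.028

0.028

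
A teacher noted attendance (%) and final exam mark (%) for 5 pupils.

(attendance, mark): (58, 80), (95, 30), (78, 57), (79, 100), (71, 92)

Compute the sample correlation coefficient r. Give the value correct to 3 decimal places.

n = 5, Σx = 381, Σy = 359, Σx² = 29755, Σy² = 29013, Σxy = 26368
nΣxy − ΣxΣy = 131840 − 136779 = -4939
nΣx² − (Σx)² = 148775 − 145161 = 3614; nΣy² − (Σy)² = 145065 − 128881 = 16184
r = -4939 / √(3614 × 16184) = -4939 / 7647.8086 ≈ -0.646

-0.646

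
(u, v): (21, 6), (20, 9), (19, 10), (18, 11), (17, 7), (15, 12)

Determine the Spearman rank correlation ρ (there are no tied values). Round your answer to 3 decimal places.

Rank u: 6, 5, 4, 3, 2, 1
Rank v: 1, 3, 4, 5, 2, 6
d = rank(u) − rank(v): 5, 2, 0, -2, 0, -5; Σd² = 58
ρ = 1 − 6Σd² / [n(n²−1)] = 1 − 6×58 / (6×35) = 1 − 348/210 ≈ -0.657

-0.657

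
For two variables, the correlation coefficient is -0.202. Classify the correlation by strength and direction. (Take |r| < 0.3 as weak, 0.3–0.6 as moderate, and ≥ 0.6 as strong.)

weak negative

r = -0.202 < 0 so the relationship is negative.
|r| = 0.202, which falls in the weak range.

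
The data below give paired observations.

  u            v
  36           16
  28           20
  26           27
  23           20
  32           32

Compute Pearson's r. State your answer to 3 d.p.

n = 5, Σu = 145, Σv = 115, Σu² = 4309, Σv² = 2809, Σuv = 3322
nΣuv − ΣuΣv = 16610 − 16675 = -65
nΣu² − (Σu)² = 21545 − 21025 = 520; nΣv² − (Σv)² = 14045 − 13225 = 820
r = -65 / √(520 × 820) = -65 / 652.9931 ≈ -0.100

-0.100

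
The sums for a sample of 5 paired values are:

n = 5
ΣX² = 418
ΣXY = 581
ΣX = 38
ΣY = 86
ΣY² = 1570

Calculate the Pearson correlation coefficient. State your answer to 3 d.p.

r = (nΣXY − ΣXΣY) / √[(nΣX² − (ΣX)²)(nΣY² − (ΣY)²)]
Numerator: 5×581 − 38×86 = -363
Denominator: √[(2090 − 1444)(7850 − 7396)] = √[646 × 454] = 541.5570
r = -363 / 541.5570 ≈ -0.670

-0.670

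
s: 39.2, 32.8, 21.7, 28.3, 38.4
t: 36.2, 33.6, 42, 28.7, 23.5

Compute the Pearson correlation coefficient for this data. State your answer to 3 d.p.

-0.552

n = 5, Σs = 160.4, Σt = 164, Σs² = 5358.82, Σt² = 5579.34, Σst = 5147.13
nΣst − ΣsΣt = 25735.65 − 26305.6 = -569.95
nΣs² − (Σs)² = 26794.1 − 25728.16 = 1065.94; nΣt² − (Σt)² = 27896.7 − 26896 = 1000.7
r = -569.95 / √(1065.94 × 1000.7) = -569.95 / 1032.8050 ≈ -0.552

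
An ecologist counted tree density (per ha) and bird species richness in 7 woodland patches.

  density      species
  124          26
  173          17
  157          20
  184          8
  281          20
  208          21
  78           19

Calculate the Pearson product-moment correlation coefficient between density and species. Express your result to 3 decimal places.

-0.144

n = 7, Σx = 1205, Σy = 131, Σx² = 232119, Σy² = 2631, Σxy = 22247
nΣxy − ΣxΣy = 155729 − 157855 = -2126
nΣx² − (Σx)² = 1624833 − 1452025 = 172808; nΣy² − (Σy)² = 18417 − 17161 = 1256
r = -2126 / √(172808 × 1256) = -2126 / 14732.5099 ≈ -0.144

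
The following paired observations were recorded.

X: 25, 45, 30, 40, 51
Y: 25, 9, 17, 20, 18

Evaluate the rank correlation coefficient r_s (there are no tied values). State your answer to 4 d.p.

Rank X: 1, 4, 2, 3, 5
Rank Y: 5, 1, 2, 4, 3
d = rank(X) − rank(Y): -4, 3, 0, -1, 2; Σd² = 30
ρ = 1 − 6Σd² / [n(n²−1)] = 1 − 6×30 / (5×24) = 1 − 180/120 ≈ -0.5000

-0.5000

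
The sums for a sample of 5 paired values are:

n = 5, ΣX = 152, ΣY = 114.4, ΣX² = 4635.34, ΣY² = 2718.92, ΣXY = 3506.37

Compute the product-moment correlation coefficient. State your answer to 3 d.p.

r = (nΣXY − ΣXΣY) / √[(nΣX² − (ΣX)²)(nΣY² − (ΣY)²)]
Numerator: 5×3506.37 − 152×114.4 = 143.05
Denominator: √[(23176.7 − 23104)(13594.6 − 13087.36)] = √[72.7 × 507.24] = 192.0322
r = 143.05 / 192.0322 ≈ 0.745

0.745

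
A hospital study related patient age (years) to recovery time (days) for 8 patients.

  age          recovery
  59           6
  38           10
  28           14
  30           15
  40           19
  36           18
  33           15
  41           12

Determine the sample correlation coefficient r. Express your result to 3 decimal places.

-0.647

n = 8, Σx = 305, Σy = 109, Σx² = 12275, Σy² = 1611, Σxy = 3971
nΣxy − ΣxΣy = 31768 − 33245 = -1477
nΣx² − (Σx)² = 98200 − 93025 = 5175; nΣy² − (Σy)² = 12888 − 11881 = 1007
r = -1477 / √(5175 × 1007) = -1477 / 2282.8108 ≈ -0.647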